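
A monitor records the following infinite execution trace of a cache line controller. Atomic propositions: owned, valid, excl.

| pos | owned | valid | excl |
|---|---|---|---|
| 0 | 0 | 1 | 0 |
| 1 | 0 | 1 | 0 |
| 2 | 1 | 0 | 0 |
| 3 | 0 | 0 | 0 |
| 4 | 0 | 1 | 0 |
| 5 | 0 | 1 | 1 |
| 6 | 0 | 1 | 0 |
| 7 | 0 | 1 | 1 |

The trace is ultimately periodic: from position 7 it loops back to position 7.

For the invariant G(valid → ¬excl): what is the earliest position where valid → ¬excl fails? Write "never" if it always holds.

Check valid → ¬excl at each position in order: 0 ✓, 1 ✓, 2 ✓, 3 ✓, 4 ✓.
At position 5 the labels are {excl, valid}, so valid → ¬excl is false there. This is the first violation.

5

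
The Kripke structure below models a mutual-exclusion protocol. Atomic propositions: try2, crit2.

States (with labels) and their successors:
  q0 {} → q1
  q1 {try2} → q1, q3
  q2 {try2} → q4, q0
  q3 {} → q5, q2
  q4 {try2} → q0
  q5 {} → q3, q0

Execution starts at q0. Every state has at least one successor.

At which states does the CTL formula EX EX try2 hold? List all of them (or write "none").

States satisfying EX try2: {q0, q1, q2, q3}.
States satisfying EX EX try2: {q0, q1, q2, q3, q4, q5}.

{q0, q1, q2, q3, q4, q5}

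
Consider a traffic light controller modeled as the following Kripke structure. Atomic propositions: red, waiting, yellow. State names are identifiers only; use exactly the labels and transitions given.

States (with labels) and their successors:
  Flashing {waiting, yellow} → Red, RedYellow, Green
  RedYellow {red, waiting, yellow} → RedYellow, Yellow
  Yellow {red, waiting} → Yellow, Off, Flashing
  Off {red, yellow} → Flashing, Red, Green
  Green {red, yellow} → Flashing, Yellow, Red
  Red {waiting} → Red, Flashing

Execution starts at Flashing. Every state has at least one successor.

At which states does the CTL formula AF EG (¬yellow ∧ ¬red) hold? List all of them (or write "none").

{Red}

States satisfying EG (¬yellow ∧ ¬red): {Red}.
States satisfying AF EG (¬yellow ∧ ¬red): {Red}.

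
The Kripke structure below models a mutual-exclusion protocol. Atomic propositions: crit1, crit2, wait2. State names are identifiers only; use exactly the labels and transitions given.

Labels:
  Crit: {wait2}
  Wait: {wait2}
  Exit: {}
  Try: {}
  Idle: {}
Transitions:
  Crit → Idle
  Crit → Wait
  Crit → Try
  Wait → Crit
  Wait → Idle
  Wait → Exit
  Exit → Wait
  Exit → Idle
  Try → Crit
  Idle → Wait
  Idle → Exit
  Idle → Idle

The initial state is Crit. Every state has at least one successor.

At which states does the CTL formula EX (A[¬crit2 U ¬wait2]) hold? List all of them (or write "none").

{Crit, Wait, Exit, Idle}

States satisfying A[¬crit2 U ¬wait2]: {Exit, Try, Idle}.
States satisfying EX (A[¬crit2 U ¬wait2]): {Crit, Wait, Exit, Idle}.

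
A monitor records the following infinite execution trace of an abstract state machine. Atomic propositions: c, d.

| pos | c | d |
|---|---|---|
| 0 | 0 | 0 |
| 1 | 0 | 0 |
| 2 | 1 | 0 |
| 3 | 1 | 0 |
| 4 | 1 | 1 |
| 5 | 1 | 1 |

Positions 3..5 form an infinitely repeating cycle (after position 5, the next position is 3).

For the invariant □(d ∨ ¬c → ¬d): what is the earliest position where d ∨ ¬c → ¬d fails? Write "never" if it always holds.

4

Check d ∨ ¬c → ¬d at each position in order: 0 ✓, 1 ✓, 2 ✓, 3 ✓.
At position 4 the labels are {c, d}, so d ∨ ¬c → ¬d is false there. This is the first violation.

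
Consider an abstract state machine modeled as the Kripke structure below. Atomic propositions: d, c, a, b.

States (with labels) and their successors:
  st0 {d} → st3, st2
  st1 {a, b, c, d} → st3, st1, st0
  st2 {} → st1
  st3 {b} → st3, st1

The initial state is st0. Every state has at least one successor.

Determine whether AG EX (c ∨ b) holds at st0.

Yes

States satisfying EX (c ∨ b): {st0, st1, st2, st3}.
States satisfying AG EX (c ∨ b): {st0, st1, st2, st3}.
Every state reachable from st0 satisfies EX (c ∨ b).
st0 ∈ Sat(AG EX (c ∨ b)).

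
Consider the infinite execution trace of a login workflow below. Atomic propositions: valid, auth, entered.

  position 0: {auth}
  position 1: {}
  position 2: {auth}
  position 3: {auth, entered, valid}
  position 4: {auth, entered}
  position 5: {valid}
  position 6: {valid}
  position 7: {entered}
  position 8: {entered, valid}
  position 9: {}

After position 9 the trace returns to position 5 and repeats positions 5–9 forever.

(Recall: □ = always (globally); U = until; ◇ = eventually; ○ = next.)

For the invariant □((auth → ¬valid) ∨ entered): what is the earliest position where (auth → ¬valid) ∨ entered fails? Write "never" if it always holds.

never

(auth → ¬valid) ∨ entered holds at every position 0..9, and those are all the positions the trace ever visits, so the invariant □((auth → ¬valid) ∨ entered) is never violated.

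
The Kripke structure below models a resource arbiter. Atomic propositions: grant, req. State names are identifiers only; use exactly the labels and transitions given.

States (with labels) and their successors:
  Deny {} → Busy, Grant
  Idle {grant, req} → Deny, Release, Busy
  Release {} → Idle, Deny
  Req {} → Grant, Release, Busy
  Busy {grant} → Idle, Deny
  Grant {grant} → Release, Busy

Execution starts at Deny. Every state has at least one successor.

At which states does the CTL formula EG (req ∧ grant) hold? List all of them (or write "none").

none

States satisfying req ∧ grant: {Idle}.
States satisfying EG (req ∧ grant): ∅.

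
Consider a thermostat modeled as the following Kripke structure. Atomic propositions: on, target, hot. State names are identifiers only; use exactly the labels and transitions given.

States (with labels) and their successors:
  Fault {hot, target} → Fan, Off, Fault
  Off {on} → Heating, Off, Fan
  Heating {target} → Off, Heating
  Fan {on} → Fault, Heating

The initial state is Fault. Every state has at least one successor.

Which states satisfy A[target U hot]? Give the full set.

States satisfying target: {Fault, Heating}.
States satisfying hot: {Fault}.
States satisfying A[target U hot]: {Fault}.

{Fault}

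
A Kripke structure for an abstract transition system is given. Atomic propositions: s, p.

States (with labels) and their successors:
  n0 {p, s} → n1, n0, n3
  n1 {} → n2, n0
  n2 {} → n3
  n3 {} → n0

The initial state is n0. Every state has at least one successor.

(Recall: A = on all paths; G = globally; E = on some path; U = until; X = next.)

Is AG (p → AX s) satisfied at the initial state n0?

States satisfying p → AX s: {n1, n2, n3}.
States satisfying AG (p → AX s): ∅.
n0 is reachable from n0 and violates p → AX s, so AG fails at n0.
n0 ∉ Sat(AG (p → AX s)).

No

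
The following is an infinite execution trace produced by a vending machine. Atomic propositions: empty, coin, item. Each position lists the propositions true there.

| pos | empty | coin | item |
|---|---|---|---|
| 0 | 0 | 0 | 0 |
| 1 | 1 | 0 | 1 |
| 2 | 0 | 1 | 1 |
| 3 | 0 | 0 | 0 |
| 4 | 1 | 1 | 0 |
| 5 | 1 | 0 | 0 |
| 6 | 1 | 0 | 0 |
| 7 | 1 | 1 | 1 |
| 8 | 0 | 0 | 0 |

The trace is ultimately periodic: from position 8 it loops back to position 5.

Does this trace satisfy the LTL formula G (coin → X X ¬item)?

coin → X X ¬item holds at every position 0..8, and those are all positions ever visited, so G (coin → X X ¬item) holds.
Positions where coin holds: 2, 4, 7.
Check X X ¬item at each: 2→ok, 4→ok, 7→ok.

Satisfied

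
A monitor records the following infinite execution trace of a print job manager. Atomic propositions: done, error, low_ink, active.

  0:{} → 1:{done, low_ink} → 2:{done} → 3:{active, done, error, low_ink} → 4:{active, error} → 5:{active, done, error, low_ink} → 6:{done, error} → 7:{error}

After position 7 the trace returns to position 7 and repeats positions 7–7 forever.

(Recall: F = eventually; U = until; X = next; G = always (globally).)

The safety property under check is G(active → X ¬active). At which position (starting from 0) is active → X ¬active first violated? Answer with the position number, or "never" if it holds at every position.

3

Check active → X ¬active at each position in order: 0 ✓, 1 ✓, 2 ✓.
At position 3 the labels are {active, done, error, low_ink} and the next position 4 has {active, error}, so active → X ¬active is false there. This is the first violation.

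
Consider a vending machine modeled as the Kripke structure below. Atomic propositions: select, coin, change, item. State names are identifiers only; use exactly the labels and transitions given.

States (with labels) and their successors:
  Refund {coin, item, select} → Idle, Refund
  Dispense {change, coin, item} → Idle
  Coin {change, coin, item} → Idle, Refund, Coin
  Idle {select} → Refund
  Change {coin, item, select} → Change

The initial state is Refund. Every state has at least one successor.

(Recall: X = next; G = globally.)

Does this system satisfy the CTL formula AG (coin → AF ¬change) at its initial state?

States satisfying coin → AF ¬change: {Refund, Dispense, Idle, Change}.
States satisfying AG (coin → AF ¬change): {Refund, Dispense, Idle, Change}.
Every state reachable from Refund satisfies coin → AF ¬change.
Refund ∈ Sat(AG (coin → AF ¬change)).

Yes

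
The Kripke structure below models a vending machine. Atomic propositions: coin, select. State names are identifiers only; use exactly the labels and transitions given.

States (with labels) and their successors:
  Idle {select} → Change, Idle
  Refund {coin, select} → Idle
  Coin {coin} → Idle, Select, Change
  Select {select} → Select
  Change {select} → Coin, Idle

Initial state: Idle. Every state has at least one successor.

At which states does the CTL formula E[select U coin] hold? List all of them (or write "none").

{Idle, Refund, Coin, Change}

States satisfying select: {Idle, Refund, Select, Change}.
States satisfying coin: {Refund, Coin}.
States satisfying E[select U coin]: {Idle, Refund, Coin, Change}.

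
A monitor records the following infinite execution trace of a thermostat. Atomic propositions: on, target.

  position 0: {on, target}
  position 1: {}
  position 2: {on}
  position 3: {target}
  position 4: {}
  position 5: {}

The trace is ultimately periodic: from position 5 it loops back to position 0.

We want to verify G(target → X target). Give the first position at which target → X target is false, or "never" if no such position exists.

At position 0 the labels are {on, target} and the next position 1 has {}, so target → X target is false there. This is the first violation.

0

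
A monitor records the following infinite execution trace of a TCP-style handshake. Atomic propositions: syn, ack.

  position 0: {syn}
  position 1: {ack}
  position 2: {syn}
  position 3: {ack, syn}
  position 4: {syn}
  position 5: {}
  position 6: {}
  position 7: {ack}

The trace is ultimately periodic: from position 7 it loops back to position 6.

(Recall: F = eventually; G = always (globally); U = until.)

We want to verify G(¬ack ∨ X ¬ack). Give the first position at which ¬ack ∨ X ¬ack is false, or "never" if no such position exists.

never

¬ack ∨ X ¬ack holds at every position 0..7, and those are all the positions the trace ever visits, so the invariant G(¬ack ∨ X ¬ack) is never violated.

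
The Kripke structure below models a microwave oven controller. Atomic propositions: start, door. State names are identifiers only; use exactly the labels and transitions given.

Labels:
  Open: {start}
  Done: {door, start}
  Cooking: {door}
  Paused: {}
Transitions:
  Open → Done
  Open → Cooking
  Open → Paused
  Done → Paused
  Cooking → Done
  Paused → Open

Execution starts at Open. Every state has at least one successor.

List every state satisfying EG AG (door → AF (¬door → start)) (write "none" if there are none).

{Open, Done, Cooking, Paused}

States satisfying AG (door → AF (¬door → start)): {Open, Done, Cooking, Paused}.
States satisfying EG AG (door → AF (¬door → start)): {Open, Done, Cooking, Paused}.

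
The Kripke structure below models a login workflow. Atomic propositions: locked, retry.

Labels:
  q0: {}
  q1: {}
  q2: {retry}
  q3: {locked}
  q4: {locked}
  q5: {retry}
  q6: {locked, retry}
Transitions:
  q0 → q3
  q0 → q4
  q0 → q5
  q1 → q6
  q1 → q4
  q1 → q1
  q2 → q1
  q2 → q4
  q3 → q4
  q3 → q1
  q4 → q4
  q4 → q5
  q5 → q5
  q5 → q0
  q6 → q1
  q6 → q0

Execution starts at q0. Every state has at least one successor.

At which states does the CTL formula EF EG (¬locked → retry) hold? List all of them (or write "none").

{q0, q1, q2, q3, q4, q5, q6}

States satisfying EG (¬locked → retry): {q2, q3, q4, q5}.
States satisfying EF EG (¬locked → retry): {q0, q1, q2, q3, q4, q5, q6}.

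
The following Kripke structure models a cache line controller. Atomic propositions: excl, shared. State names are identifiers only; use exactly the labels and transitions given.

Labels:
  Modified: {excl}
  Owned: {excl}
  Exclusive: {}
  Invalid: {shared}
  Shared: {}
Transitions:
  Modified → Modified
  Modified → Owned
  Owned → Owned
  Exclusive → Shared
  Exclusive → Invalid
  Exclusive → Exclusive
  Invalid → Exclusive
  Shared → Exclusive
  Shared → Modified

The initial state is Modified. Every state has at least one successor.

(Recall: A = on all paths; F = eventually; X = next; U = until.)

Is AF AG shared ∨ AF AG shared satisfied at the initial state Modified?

Violated

States satisfying AG shared: ∅.
States satisfying AF AG shared: ∅.
States satisfying AF AG shared ∨ AF AG shared: ∅.
Modified ∉ Sat(AF AG shared ∨ AF AG shared).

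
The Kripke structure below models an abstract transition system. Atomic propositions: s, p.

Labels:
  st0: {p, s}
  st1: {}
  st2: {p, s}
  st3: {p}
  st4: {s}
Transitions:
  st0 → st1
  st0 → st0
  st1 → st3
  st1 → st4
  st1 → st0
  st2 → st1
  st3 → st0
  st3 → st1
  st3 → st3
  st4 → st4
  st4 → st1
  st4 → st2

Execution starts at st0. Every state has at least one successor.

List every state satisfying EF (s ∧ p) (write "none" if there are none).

{st0, st1, st2, st3, st4}

States satisfying s ∧ p: {st0, st2}.
States satisfying EF (s ∧ p): {st0, st1, st2, st3, st4}.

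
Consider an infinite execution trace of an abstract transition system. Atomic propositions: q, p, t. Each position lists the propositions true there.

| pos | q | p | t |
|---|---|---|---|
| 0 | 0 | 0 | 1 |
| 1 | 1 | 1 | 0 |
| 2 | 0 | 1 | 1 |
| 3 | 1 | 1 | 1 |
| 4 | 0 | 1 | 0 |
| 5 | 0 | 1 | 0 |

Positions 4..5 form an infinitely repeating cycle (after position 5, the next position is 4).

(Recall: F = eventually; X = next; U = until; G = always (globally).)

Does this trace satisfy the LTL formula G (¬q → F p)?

Yes

¬q → F p holds at every position 0..5, and those are all positions ever visited, so G (¬q → F p) holds.
Positions where ¬q holds: 0, 2, 4, 5.
Check F p at each: 0→ok, 2→ok, 4→ok, 5→ok.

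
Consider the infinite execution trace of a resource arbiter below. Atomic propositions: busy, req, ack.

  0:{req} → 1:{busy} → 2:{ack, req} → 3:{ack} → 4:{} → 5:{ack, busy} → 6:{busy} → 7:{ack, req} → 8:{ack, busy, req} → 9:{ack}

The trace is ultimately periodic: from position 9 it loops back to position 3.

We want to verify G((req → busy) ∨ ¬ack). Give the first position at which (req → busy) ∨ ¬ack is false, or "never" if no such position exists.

2

Check (req → busy) ∨ ¬ack at each position in order: 0 ✓, 1 ✓.
At position 2 the labels are {ack, req}, so (req → busy) ∨ ¬ack is false there. This is the first violation.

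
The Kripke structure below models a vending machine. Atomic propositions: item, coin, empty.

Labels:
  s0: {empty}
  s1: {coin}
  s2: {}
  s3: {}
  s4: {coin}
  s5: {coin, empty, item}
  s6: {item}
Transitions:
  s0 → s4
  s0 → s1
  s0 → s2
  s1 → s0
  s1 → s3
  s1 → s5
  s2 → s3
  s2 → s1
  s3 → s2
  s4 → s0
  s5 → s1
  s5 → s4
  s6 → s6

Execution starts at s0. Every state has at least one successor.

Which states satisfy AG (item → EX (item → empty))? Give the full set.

States satisfying item → EX (item → empty): {s0, s1, s2, s3, s4, s5}.
States satisfying AG (item → EX (item → empty)): {s0, s1, s2, s3, s4, s5}.

{s0, s1, s2, s3, s4, s5}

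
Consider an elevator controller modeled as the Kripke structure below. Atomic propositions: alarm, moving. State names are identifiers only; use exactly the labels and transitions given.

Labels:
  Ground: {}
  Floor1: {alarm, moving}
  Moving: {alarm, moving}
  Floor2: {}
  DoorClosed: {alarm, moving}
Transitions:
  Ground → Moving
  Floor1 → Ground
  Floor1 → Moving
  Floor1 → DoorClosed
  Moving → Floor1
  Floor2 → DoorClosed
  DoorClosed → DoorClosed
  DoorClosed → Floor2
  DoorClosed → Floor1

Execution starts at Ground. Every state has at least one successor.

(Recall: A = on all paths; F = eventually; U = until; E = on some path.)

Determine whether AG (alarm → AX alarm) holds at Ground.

States satisfying alarm → AX alarm: {Ground, Moving, Floor2}.
States satisfying AG (alarm → AX alarm): ∅.
DoorClosed is reachable from Ground and violates alarm → AX alarm, so AG fails at Ground.
Ground ∉ Sat(AG (alarm → AX alarm)).

Does not hold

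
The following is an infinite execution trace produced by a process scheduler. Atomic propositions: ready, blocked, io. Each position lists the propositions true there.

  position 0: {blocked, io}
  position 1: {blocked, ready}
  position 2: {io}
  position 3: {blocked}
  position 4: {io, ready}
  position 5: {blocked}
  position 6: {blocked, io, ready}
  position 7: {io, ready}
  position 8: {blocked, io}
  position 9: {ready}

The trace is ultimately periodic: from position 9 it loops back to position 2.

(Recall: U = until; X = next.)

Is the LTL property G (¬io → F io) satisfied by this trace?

¬io → F io holds at every position 0..9, and those are all positions ever visited, so G (¬io → F io) holds.
Positions where ¬io holds: 1, 3, 5, 9.
Check F io at each: 1→ok, 3→ok, 5→ok, 9→ok.

Holds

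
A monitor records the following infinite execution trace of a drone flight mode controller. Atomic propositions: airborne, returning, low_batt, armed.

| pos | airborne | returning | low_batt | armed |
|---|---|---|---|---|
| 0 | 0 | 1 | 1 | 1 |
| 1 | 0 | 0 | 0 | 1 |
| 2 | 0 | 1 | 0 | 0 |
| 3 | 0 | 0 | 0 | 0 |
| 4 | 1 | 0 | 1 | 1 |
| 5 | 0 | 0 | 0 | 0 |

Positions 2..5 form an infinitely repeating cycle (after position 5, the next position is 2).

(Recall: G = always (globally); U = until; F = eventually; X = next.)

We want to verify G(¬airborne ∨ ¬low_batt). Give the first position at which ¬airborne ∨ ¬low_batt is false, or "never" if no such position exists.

Check ¬airborne ∨ ¬low_batt at each position in order: 0 ✓, 1 ✓, 2 ✓, 3 ✓.
At position 4 the labels are {airborne, armed, low_batt}, so ¬airborne ∨ ¬low_batt is false there. This is the first violation.

4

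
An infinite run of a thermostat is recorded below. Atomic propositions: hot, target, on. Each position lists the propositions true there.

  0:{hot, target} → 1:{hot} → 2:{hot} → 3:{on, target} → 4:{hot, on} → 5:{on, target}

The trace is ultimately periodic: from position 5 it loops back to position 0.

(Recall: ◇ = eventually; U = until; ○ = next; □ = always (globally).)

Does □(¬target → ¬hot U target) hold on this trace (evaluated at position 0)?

Violated

¬target → ¬hot U target must hold at every position from 0 onward. It fails at position 1, so □(¬target → ¬hot U target) is false.
Positions where ¬target holds: 1, 2, 4.
Check ¬hot U target at each: 1→fails, 2→fails, 4→fails.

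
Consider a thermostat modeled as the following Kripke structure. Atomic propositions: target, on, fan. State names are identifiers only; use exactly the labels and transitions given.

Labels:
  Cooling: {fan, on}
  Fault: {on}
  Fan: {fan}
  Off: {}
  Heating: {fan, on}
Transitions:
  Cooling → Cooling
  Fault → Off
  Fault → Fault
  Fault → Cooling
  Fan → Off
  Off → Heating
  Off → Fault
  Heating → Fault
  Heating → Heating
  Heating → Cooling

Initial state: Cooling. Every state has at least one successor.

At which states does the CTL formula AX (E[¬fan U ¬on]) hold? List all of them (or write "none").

{Fan}

States satisfying E[¬fan U ¬on]: {Fault, Fan, Off}.
States satisfying AX (E[¬fan U ¬on]): {Fan}.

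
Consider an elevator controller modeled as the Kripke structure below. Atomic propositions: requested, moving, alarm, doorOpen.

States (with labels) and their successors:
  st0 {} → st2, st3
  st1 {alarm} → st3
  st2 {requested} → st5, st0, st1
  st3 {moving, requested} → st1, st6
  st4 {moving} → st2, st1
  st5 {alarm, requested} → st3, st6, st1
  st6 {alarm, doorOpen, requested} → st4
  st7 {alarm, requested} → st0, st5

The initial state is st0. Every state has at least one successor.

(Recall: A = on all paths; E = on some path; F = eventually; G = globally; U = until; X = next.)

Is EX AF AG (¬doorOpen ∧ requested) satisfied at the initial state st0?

States satisfying AF AG (¬doorOpen ∧ requested): ∅.
States satisfying EX AF AG (¬doorOpen ∧ requested): ∅.
No suitable path/successor from st0 witnesses the formula.
st0 ∉ Sat(EX AF AG (¬doorOpen ∧ requested)).

Violated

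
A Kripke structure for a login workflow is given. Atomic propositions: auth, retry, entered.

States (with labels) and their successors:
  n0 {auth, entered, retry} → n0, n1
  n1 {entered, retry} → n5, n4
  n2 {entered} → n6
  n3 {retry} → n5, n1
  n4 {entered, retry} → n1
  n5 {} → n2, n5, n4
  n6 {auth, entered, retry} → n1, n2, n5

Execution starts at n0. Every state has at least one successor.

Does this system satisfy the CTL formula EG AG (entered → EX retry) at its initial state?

Satisfied

States satisfying AG (entered → EX retry): {n0, n1, n2, n3, n4, n5, n6}.
States satisfying EG AG (entered → EX retry): {n0, n1, n2, n3, n4, n5, n6}.
n0 ∈ Sat(EG AG (entered → EX retry)).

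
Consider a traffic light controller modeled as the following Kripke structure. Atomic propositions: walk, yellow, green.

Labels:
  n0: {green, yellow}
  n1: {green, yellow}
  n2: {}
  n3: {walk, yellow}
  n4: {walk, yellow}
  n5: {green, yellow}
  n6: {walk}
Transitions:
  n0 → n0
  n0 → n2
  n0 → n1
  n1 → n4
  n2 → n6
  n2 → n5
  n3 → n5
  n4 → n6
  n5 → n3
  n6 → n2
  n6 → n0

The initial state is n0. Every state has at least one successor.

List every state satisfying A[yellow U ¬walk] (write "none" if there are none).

States satisfying yellow: {n0, n1, n3, n4, n5}.
States satisfying ¬walk: {n0, n1, n2, n5}.
States satisfying A[yellow U ¬walk]: {n0, n1, n2, n3, n5}.

{n0, n1, n2, n3, n5}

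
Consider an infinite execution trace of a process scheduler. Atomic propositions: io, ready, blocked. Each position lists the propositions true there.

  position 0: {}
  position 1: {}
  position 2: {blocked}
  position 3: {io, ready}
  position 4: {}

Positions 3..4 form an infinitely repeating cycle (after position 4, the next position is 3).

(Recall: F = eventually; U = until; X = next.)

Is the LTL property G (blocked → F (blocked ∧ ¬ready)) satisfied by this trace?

blocked → F (blocked ∧ ¬ready) holds at every position 0..4, and those are all positions ever visited, so G (blocked → F (blocked ∧ ¬ready)) holds.
Positions where blocked holds: 2.
Check F (blocked ∧ ¬ready) at each: 2→ok.

Yes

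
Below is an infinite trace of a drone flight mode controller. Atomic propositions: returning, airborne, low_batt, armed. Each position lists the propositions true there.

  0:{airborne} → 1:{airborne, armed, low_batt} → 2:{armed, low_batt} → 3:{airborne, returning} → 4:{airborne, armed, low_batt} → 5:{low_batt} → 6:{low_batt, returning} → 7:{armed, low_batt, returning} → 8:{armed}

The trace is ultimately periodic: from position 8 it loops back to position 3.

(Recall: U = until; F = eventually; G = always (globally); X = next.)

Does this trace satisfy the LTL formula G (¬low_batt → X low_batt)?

No

¬low_batt → X low_batt must hold at every position from 0 onward. It fails at position 8, so G (¬low_batt → X low_batt) is false.
Positions where ¬low_batt holds: 0, 3, 8.
Check X low_batt at each: 0→ok, 3→ok, 8→fails.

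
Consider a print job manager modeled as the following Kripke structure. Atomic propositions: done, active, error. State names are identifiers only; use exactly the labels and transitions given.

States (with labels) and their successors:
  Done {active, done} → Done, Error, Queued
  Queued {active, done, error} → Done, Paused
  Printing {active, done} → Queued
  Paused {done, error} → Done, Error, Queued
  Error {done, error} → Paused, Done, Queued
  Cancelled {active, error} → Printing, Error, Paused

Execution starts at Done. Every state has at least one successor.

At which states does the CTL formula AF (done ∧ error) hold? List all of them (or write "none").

{Queued, Printing, Paused, Error, Cancelled}

States satisfying done ∧ error: {Queued, Paused, Error}.
States satisfying AF (done ∧ error): {Queued, Printing, Paused, Error, Cancelled}.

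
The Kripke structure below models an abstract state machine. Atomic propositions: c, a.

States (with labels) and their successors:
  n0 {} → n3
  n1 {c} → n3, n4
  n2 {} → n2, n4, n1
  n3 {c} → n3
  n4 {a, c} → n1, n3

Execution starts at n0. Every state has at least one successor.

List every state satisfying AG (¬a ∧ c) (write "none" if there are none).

States satisfying ¬a ∧ c: {n1, n3}.
States satisfying AG (¬a ∧ c): {n3}.

{n3}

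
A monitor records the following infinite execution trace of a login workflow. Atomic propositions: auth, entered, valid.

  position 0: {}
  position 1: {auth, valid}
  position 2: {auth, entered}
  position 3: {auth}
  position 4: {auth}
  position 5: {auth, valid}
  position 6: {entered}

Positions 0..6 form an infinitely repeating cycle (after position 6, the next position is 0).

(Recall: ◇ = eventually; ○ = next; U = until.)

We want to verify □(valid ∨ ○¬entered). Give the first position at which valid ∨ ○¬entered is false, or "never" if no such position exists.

valid ∨ ○¬entered holds at every position 0..6, and those are all the positions the trace ever visits, so the invariant □(valid ∨ ○¬entered) is never violated.

never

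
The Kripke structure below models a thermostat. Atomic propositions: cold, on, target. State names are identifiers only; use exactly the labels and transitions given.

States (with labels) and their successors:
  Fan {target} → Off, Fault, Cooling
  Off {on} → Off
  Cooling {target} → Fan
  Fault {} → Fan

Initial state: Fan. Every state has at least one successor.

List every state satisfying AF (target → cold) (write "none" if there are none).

{Off, Fault}

States satisfying target → cold: {Off, Fault}.
States satisfying AF (target → cold): {Off, Fault}.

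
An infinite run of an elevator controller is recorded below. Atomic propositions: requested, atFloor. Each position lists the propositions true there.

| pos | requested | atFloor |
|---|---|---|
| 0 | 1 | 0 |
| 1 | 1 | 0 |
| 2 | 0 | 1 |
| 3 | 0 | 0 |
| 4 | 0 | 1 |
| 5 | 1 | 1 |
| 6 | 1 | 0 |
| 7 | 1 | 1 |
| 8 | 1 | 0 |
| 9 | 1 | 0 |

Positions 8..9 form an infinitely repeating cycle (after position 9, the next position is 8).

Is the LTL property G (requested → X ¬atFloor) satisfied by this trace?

Does not hold

requested → X ¬atFloor must hold at every position from 0 onward. It fails at position 1, so G (requested → X ¬atFloor) is false.
Positions where requested holds: 0, 1, 5, 6, 7, 8, 9.
Check X ¬atFloor at each: 0→ok, 1→fails, 5→ok, 6→fails, 7→ok, 8→ok, 9→ok.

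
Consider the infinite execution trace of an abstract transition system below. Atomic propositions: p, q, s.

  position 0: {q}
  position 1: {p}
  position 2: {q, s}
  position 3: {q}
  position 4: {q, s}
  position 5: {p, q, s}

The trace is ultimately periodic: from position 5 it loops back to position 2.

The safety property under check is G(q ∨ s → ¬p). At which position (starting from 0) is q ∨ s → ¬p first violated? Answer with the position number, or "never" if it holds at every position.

5

Check q ∨ s → ¬p at each position in order: 0 ✓, 1 ✓, 2 ✓, 3 ✓, 4 ✓.
At position 5 the labels are {p, q, s}, so q ∨ s → ¬p is false there. This is the first violation.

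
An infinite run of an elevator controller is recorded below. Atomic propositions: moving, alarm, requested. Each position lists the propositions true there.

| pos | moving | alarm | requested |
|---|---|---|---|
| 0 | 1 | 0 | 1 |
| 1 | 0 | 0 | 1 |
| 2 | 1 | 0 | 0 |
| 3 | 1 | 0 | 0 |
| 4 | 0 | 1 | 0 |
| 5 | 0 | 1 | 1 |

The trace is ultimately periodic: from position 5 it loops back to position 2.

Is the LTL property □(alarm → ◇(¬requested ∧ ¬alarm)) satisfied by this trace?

Satisfied

alarm → ◇(¬requested ∧ ¬alarm) holds at every position 0..5, and those are all positions ever visited, so □(alarm → ◇(¬requested ∧ ¬alarm)) holds.
Positions where alarm holds: 4, 5.
Check ◇(¬requested ∧ ¬alarm) at each: 4→ok, 5→ok.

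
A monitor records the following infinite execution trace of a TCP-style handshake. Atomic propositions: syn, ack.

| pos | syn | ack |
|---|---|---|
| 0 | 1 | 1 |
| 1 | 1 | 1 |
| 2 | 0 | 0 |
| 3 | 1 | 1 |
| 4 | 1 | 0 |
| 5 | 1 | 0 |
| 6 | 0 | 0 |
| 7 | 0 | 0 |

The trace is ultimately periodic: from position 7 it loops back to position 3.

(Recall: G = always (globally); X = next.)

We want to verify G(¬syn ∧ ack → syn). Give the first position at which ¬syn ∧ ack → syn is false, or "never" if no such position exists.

never

¬syn ∧ ack → syn holds at every position 0..7, and those are all the positions the trace ever visits, so the invariant G(¬syn ∧ ack → syn) is never violated.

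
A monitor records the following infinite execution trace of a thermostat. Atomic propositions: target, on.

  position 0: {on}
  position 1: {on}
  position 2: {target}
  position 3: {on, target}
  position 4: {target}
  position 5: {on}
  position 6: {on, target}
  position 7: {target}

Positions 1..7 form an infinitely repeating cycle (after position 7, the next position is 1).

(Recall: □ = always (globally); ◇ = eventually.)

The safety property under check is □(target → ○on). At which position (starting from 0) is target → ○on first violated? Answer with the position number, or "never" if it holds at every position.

3

Check target → ○on at each position in order: 0 ✓, 1 ✓, 2 ✓.
At position 3 the labels are {on, target} and the next position 4 has {target}, so target → ○on is false there. This is the first violation.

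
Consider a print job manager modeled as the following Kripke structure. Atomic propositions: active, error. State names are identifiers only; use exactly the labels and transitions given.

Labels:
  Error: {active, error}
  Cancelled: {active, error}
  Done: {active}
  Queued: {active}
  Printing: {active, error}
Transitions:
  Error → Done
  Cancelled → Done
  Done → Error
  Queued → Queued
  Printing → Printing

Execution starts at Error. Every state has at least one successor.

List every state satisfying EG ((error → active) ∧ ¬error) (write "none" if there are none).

{Queued}

States satisfying (error → active) ∧ ¬error: {Done, Queued}.
States satisfying EG ((error → active) ∧ ¬error): {Queued}.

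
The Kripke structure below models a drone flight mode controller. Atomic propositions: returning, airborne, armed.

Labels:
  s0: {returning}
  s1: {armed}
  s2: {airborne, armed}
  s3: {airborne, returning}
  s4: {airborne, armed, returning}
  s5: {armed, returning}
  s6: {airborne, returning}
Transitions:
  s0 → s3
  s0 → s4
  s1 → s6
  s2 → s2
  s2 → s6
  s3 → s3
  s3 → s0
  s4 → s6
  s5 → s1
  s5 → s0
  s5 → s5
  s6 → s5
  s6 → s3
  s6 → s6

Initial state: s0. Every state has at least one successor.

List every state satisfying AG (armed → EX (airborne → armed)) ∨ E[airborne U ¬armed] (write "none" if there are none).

States satisfying armed → EX (airborne → armed): {s0, s2, s3, s5, s6}.
States satisfying AG (armed → EX (airborne → armed)): ∅.
States satisfying airborne: {s2, s3, s4, s6}.
States satisfying ¬armed: {s0, s3, s6}.
States satisfying E[airborne U ¬armed]: {s0, s2, s3, s4, s6}.
States satisfying AG (armed → EX (airborne → armed)) ∨ E[airborne U ¬armed]: {s0, s2, s3, s4, s6}.

{s0, s2, s3, s4, s6}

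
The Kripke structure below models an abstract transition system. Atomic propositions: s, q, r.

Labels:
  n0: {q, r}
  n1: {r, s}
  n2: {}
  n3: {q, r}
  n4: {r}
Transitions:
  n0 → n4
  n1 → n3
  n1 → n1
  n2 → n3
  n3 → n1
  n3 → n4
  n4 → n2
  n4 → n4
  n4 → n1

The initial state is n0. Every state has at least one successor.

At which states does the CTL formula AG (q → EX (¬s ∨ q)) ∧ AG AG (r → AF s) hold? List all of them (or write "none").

States satisfying q → EX (¬s ∨ q): {n0, n1, n2, n3, n4}.
States satisfying AG (q → EX (¬s ∨ q)): {n0, n1, n2, n3, n4}.
States satisfying AG (r → AF s): ∅.
States satisfying AG AG (r → AF s): ∅.
States satisfying AG (q → EX (¬s ∨ q)) ∧ AG AG (r → AF s): ∅.

none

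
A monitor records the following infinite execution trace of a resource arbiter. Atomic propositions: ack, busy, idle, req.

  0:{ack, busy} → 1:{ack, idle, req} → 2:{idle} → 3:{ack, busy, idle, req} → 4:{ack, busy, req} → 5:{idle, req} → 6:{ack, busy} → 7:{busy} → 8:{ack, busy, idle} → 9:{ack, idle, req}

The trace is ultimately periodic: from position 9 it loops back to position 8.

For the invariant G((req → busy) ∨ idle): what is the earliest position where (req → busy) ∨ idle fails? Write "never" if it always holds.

(req → busy) ∨ idle holds at every position 0..9, and those are all the positions the trace ever visits, so the invariant G((req → busy) ∨ idle) is never violated.

never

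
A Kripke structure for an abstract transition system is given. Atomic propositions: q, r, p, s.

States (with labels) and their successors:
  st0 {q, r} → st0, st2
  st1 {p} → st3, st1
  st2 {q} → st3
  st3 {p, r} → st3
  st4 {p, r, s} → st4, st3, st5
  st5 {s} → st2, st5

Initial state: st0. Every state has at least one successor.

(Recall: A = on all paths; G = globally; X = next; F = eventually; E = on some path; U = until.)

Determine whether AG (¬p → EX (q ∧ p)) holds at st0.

States satisfying ¬p → EX (q ∧ p): {st1, st3, st4}.
States satisfying AG (¬p → EX (q ∧ p)): {st1, st3}.
st0 is reachable from st0 and violates ¬p → EX (q ∧ p), so AG fails at st0.
st0 ∉ Sat(AG (¬p → EX (q ∧ p))).

No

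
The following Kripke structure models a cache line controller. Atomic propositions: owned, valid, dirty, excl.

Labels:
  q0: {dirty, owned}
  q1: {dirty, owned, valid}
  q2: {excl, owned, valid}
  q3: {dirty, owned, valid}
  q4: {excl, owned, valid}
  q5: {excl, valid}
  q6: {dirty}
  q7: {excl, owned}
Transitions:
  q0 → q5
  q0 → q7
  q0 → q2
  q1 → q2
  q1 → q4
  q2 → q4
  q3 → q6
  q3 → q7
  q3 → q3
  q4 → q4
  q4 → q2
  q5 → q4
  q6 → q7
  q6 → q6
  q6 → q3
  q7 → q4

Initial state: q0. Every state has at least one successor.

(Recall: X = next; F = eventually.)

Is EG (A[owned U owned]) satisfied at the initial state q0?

Yes

States satisfying A[owned U owned]: {q0, q1, q2, q3, q4, q7}.
States satisfying EG (A[owned U owned]): {q0, q1, q2, q3, q4, q7}.
q0 ∈ Sat(EG (A[owned U owned])).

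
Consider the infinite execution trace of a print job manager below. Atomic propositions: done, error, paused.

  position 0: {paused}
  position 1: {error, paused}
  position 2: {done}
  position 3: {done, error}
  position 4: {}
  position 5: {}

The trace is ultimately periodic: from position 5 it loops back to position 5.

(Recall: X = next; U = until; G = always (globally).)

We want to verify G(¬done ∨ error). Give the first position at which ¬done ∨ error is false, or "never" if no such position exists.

Check ¬done ∨ error at each position in order: 0 ✓, 1 ✓.
At position 2 the labels are {done}, so ¬done ∨ error is false there. This is the first violation.

2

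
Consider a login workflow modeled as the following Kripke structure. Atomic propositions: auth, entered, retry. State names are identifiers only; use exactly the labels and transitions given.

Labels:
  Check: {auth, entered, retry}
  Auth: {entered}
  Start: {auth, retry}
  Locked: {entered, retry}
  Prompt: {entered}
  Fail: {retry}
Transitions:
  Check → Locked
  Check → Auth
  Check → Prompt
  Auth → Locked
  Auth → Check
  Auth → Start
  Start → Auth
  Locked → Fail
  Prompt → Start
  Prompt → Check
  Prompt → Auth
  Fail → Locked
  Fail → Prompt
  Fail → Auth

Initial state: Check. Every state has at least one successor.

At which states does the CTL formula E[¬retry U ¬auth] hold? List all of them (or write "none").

{Auth, Locked, Prompt, Fail}

States satisfying ¬retry: {Auth, Prompt}.
States satisfying ¬auth: {Auth, Locked, Prompt, Fail}.
States satisfying E[¬retry U ¬auth]: {Auth, Locked, Prompt, Fail}.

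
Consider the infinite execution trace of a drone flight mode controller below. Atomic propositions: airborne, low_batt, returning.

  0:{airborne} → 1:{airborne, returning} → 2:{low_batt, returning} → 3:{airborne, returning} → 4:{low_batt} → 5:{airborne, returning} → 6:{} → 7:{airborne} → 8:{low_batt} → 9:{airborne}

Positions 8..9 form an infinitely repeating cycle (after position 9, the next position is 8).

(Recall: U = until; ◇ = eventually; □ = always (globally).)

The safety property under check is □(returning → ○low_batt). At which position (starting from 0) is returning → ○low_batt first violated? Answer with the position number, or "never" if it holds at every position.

Check returning → ○low_batt at each position in order: 0 ✓, 1 ✓.
At position 2 the labels are {low_batt, returning} and the next position 3 has {airborne, returning}, so returning → ○low_batt is false there. This is the first violation.

2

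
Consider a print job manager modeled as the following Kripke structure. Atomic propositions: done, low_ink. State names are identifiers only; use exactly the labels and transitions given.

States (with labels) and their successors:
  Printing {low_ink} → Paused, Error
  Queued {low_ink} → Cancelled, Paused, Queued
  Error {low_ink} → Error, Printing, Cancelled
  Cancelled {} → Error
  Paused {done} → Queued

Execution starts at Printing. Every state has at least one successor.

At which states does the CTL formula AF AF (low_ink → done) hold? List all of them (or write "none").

States satisfying AF (low_ink → done): {Cancelled, Paused}.
States satisfying AF AF (low_ink → done): {Cancelled, Paused}.

{Cancelled, Paused}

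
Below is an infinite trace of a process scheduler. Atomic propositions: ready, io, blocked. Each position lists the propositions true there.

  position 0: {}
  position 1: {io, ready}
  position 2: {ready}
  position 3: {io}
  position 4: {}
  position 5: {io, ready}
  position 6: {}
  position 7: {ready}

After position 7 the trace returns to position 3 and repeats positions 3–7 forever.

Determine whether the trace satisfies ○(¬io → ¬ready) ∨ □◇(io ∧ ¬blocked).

The position after 0 is 1; ¬io → ¬ready is true there.
◇(io ∧ ¬blocked) holds at every position 0..7, and those are all positions ever visited, so □◇(io ∧ ¬blocked) holds.
At position 0: ○(¬io → ¬ready) is true; □◇(io ∧ ¬blocked) is true; so ○(¬io → ¬ready) ∨ □◇(io ∧ ¬blocked) is true.

Yes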